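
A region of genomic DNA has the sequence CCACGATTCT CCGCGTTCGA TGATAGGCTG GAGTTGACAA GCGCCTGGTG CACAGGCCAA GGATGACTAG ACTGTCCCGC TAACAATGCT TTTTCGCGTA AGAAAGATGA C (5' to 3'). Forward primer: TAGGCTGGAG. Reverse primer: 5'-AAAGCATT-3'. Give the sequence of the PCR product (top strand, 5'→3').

Scanning the template, TAGGCTGGAG occurs at positions 24–33; this primer anneals to the bottom strand there with its 3' end pointing downstream.
Taking the reverse complement of AAAGCATT gives AATGCTTT, found at positions 85–92 on the template; the primer anneals here to the top strand with its 3' end pointing upstream.
The product is the template from position 24 through 92 (69 bp).

5'-TAGGCTGGAGTTGACAAGCGCCTGGTGCACAGGCCAAGGATGACTAGACTGTCCCGCTAACAATGCTTT-3'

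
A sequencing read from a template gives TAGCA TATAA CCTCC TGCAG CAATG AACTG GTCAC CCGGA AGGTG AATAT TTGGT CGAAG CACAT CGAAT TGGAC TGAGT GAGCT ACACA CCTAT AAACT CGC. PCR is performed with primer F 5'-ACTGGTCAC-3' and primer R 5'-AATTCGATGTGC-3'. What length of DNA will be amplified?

45 bp

Forward primer ACTGGTCAC is found on the top strand at positions 27–35.
Reverse complement of the reverse primer: GCACATCGAATT. This occurs on the top strand at positions 60–71.
Amplicon spans positions 27–71: 45 bp.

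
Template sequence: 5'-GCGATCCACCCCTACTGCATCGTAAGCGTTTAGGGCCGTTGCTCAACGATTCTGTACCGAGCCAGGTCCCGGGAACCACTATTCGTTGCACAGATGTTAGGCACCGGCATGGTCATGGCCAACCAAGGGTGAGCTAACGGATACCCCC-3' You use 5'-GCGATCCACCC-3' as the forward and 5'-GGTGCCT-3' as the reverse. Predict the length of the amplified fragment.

Forward primer GCGATCCACCC is found on the top strand at positions 1–11.
Taking the reverse complement of GGTGCCT gives AGGCACC, found at positions 99–105 on the template; the primer anneals here to the top strand with its 3' end pointing upstream.
Amplicon spans positions 1–105: 105 bp.

105 bp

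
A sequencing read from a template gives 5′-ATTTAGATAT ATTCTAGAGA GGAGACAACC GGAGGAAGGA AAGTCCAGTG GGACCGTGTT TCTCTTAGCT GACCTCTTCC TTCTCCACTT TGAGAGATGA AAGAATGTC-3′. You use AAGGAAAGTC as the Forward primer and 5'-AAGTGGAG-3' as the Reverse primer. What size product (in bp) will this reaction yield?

Scanning the template, AAGGAAAGTC occurs at positions 36–45; this primer anneals to the bottom strand there with its 3' end pointing downstream.
The reverse primer's reverse complement is CTCCACTT, which matches the template at positions 83–90.
The product runs from position 36 to position 90, so its length is 90 − 36 + 1 = 55 bp.

55 bp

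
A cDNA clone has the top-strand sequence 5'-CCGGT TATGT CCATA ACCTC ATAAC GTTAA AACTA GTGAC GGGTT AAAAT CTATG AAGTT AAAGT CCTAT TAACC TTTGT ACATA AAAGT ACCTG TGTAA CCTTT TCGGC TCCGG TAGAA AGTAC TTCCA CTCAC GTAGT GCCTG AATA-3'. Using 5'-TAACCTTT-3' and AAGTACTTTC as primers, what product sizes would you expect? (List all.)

The forward primer TAACCTTT matches the top strand at positions 71–78, 98–105.
The reverse primer's reverse complement is GAAAGTACTT, matching at positions 118–127.
Each forward site pairs with the reverse site to give a product ending at position 127: sizes 57, 30 bp.

57 bp, 30 bp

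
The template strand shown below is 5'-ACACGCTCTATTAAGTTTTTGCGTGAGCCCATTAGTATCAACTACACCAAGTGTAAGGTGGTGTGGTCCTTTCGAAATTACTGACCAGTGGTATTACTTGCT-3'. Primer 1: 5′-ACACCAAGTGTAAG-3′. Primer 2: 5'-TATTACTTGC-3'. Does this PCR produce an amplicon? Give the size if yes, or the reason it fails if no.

No product — both primers anneal to the same strand and extend in the same direction.

Primer 1 (ACACCAAGTGTAAG) matches the top strand at positions 44–57 (3' end points downstream).
Primer 2 (TATTACTTGC) also matches the top strand directly, at positions 92–101 — its reverse complement GCAAGTAATA is not present.
Both primers anneal to the bottom strand with 3' ends pointing the same way, so neither can prime synthesis back toward the other.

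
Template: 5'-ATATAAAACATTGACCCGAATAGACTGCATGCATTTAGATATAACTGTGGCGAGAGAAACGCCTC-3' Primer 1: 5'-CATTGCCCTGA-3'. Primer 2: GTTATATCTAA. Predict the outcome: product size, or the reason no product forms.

No product — primer 1 has no binding site in the template.

Primer 1 (CATTGCCCTGA) does not match the top strand, and its reverse complement TCAGGGCAATG does not match either.
With no annealing site for primer 1, no amplification occurs.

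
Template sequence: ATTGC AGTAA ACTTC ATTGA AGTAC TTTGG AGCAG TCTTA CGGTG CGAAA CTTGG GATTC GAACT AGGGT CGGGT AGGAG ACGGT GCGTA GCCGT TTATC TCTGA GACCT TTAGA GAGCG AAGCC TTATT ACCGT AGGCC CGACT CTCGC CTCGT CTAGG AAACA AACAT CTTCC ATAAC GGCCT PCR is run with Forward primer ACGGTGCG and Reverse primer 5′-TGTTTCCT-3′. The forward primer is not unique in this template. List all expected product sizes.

126 bp, 85 bp

The forward primer ACGGTGCG matches the top strand at positions 40–47, 81–88.
The reverse primer's reverse complement is AGGAAACA, matching at positions 158–165.
Each forward site pairs with the reverse site to give a product ending at position 165: sizes 126, 85 bp.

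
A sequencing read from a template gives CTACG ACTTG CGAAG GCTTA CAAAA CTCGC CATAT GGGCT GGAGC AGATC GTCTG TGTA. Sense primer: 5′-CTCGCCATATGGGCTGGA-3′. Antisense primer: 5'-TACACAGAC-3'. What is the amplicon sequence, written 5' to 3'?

5'-CTCGCCATATGGGCTGGAGCAGATCGTCTGTGTA-3'

Forward primer CTCGCCATATGGGCTGGA is found on the top strand at positions 26–43.
The reverse primer's reverse complement is GTCTGTGTA, which matches the template at positions 51–59.
The product is the template from position 26 through 59 (34 bp).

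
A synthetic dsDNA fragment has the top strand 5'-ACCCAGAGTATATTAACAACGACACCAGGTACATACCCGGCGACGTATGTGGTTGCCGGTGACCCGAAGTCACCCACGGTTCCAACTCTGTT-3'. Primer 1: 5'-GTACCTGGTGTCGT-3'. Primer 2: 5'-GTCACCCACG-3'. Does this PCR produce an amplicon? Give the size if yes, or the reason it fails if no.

No product — the primers' 3' ends point away from each other.

Primer 1 (GTACCTGGTGTCGT) has reverse complement ACGACACCAGGTAC, which matches the top strand at positions 19–32; primer 1 anneals to the top strand there with its 3' end pointing upstream toward position 19.
Primer 2 (GTCACCCACG) matches the top strand directly at positions 69–78; it anneals to the bottom strand with its 3' end pointing downstream toward position 78.
The 3' ends diverge (primer 1 extends toward position 1, primer 2 toward position 92), so the primers never converge on a shared product.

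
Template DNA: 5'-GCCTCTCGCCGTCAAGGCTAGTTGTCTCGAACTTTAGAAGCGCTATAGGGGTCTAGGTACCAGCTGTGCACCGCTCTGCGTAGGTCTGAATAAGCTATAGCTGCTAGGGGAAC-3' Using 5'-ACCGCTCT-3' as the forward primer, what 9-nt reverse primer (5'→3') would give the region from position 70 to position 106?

5'-TAGCAGCTA-3'

The product's 3' end on the top strand is position 106.
The reverse primer anneals to the top strand over positions 98–106, i.e. to TAGCTGCTA.
Its sequence written 5'→3' is the reverse complement: TAGCAGCTA.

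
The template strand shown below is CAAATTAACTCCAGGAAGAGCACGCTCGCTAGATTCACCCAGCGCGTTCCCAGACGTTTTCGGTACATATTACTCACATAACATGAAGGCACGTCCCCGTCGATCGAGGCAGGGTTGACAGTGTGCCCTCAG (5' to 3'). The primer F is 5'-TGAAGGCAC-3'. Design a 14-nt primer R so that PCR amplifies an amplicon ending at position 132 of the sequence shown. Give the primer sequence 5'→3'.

5'-CTGAGGGCACACTG-3'

The forward primer binds at positions 84–92; the product's 3' end on the top strand is position 132.
The reverse primer anneals to the top strand over positions 119–132, i.e. to CAGTGTGCCCTCAG.
Its sequence written 5'→3' is the reverse complement: CTGAGGGCACACTG.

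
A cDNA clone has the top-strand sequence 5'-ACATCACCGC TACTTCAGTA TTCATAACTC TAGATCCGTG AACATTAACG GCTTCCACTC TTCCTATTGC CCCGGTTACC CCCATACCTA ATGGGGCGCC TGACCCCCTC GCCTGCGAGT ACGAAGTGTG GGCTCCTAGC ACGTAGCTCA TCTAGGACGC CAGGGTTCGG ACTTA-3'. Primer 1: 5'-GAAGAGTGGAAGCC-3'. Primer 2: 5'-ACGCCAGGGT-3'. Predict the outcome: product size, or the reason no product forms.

Primer 1 (GAAGAGTGGAAGCC) has reverse complement GGCTTCCACTCTTC, which matches the top strand at positions 50–63; primer 1 anneals to the top strand there with its 3' end pointing upstream toward position 50.
Primer 2 (ACGCCAGGGT) matches the top strand directly at positions 157–166; it anneals to the bottom strand with its 3' end pointing downstream toward position 166.
The 3' ends diverge (primer 1 extends toward position 1, primer 2 toward position 175), so the primers never converge on a shared product.

No product — the primers' 3' ends point away from each other.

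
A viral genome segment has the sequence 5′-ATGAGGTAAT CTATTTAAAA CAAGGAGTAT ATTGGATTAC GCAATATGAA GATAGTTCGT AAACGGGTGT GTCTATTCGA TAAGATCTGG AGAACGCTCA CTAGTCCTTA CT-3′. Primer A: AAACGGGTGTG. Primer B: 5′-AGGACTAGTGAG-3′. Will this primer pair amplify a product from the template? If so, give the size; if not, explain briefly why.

Yes — a 48 bp product.

Primer A (AAACGGGTGTG) matches the top strand at positions 61–71; it acts as a forward primer.
Primer B's reverse complement is CTCACTAGTCCT, matching the top strand at positions 97–108; it acts as a reverse primer.
The 3' ends face each other across positions 61–108, giving a 48 bp product.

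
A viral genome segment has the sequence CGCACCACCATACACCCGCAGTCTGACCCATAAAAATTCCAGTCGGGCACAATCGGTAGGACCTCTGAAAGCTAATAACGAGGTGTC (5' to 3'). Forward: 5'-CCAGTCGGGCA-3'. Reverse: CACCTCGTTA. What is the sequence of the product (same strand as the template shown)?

5'-CCAGTCGGGCACAATCGGTAGGACCTCTGAAAGCTAATAACGAGGTG-3'

Scanning the template, CCAGTCGGGCA occurs at positions 39–49; this primer anneals to the bottom strand there with its 3' end pointing downstream.
Reverse complement of the reverse primer: TAACGAGGTG. This occurs on the top strand at positions 76–85.
The product is the template from position 39 through 85 (47 bp).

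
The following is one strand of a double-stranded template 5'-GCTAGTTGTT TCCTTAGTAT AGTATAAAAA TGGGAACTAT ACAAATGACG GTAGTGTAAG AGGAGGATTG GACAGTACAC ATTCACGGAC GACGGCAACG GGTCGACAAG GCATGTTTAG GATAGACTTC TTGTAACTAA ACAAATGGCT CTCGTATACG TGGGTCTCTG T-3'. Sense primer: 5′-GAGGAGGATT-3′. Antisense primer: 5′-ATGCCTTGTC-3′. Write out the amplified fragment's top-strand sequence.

5'-GAGGAGGATTGGACAGTACACATTCACGGACGACGGCAACGGGTCGACAAGGCAT-3'

The forward primer matches the template at positions 60–69.
Taking the reverse complement of ATGCCTTGTC gives GACAAGGCAT, found at positions 105–114 on the template; the primer anneals here to the top strand with its 3' end pointing upstream.
The product is the template from position 60 through 114 (55 bp).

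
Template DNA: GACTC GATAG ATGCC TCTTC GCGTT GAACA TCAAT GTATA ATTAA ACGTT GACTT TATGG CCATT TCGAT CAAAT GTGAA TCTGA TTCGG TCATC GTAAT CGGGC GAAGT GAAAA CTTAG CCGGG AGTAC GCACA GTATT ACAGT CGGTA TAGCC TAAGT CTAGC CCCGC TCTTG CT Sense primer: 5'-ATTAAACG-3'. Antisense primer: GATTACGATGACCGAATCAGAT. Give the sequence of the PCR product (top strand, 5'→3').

5'-ATTAAACGTTGACTTTATGGCCATTTCGATCAAATGTGAATCTGATTCGGTCATCGTAATC-3'

Forward primer ATTAAACG is found on the top strand at positions 41–48.
Taking the reverse complement of GATTACGATGACCGAATCAGAT gives ATCTGATTCGGTCATCGTAATC, found at positions 80–101 on the template; the primer anneals here to the top strand with its 3' end pointing upstream.
The product is the template from position 41 through 101 (61 bp).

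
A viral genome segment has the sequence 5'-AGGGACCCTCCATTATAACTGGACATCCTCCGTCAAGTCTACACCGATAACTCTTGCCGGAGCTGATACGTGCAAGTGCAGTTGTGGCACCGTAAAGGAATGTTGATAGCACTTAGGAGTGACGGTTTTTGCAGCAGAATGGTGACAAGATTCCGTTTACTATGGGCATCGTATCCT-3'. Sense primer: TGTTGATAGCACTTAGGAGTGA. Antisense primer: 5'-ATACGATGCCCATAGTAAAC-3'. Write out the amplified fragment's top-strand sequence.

5'-TGTTGATAGCACTTAGGAGTGACGGTTTTTGCAGCAGAATGGTGACAAGATTCCGTTTACTATGGGCATCGTAT-3'

The forward primer matches the template at positions 101–122.
The reverse primer's reverse complement is GTTTACTATGGGCATCGTAT, which matches the template at positions 155–174.
The product is the template from position 101 through 174 (74 bp).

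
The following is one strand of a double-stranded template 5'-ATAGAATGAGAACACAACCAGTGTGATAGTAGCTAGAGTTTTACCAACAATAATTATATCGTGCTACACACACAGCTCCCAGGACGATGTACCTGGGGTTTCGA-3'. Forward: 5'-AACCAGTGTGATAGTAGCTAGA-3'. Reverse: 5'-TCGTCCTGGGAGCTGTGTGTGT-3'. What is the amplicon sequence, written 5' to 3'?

Scanning the template, AACCAGTGTGATAGTAGCTAGA occurs at positions 16–37; this primer anneals to the bottom strand there with its 3' end pointing downstream.
Reverse complement of the reverse primer: ACACACACAGCTCCCAGGACGA. This occurs on the top strand at positions 66–87.
The product is the template from position 16 through 87 (72 bp).

5'-AACCAGTGTGATAGTAGCTAGAGTTTTACCAACAATAATTATATCGTGCTACACACACAGCTCCCAGGACGA-3'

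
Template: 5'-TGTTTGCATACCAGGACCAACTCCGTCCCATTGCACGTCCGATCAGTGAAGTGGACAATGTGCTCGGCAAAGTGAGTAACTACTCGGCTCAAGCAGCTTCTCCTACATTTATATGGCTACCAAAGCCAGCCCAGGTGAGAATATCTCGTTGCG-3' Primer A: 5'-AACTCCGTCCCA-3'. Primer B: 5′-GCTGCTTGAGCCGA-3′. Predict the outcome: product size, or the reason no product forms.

Yes — a 79 bp product.

Primer A (AACTCCGTCCCA) matches the top strand at positions 19–30; it acts as a forward primer.
Primer B's reverse complement is TCGGCTCAAGCAGC, matching the top strand at positions 84–97; it acts as a reverse primer.
The 3' ends face each other across positions 19–97, giving a 79 bp product.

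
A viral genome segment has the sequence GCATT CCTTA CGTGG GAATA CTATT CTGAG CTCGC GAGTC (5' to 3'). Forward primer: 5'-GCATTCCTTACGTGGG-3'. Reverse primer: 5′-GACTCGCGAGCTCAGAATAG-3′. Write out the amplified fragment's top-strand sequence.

5'-GCATTCCTTACGTGGGAATACTATTCTGAGCTCGCGAGTC-3'

Forward primer GCATTCCTTACGTGGG is found on the top strand at positions 1–16.
Reverse complement of the reverse primer: CTATTCTGAGCTCGCGAGTC. This occurs on the top strand at positions 21–40.
The product is the template from position 1 through 40 (40 bp).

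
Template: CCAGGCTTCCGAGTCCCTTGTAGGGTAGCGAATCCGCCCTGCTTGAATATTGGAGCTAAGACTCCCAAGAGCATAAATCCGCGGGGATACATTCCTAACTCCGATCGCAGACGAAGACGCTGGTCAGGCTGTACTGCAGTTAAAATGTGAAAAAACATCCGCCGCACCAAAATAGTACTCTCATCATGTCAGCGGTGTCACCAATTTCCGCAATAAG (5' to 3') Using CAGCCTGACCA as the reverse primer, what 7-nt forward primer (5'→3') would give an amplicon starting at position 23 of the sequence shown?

The reverse primer's reverse complement TGGTCAGGCTG matches the template at positions 121–131; the product starts at position 23.
The forward primer is identical to the top strand over positions 23–29: GGGTAGC.

5'-GGGTAGC-3'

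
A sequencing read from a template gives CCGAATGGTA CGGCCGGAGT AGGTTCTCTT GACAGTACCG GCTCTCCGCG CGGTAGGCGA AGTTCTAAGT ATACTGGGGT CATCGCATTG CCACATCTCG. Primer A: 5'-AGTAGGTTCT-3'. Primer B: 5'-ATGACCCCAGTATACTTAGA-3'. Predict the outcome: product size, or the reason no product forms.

Primer A (AGTAGGTTCT) matches the top strand at positions 18–27; it acts as a forward primer.
Primer B's reverse complement is TCTAAGTATACTGGGGTCAT, matching the top strand at positions 64–83; it acts as a reverse primer.
The 3' ends face each other across positions 18–83, giving a 66 bp product.

Yes — a 66 bp product.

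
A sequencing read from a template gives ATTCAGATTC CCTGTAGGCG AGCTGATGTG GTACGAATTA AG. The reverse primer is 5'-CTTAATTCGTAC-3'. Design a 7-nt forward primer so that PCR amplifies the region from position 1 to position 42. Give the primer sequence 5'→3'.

The reverse primer's reverse complement GTACGAATTAAG matches the template at positions 31–42; the product starts at position 1.
The forward primer is identical to the top strand over positions 1–7: ATTCAGA.

5'-ATTCAGA-3'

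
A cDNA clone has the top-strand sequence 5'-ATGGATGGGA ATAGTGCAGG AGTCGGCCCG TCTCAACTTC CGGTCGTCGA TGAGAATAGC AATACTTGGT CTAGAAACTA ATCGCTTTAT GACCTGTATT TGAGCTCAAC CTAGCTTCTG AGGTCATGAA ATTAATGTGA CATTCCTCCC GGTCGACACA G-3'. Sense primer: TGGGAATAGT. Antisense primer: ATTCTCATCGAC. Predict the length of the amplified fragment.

Scanning the template, TGGGAATAGT occurs at positions 6–15; this primer anneals to the bottom strand there with its 3' end pointing downstream.
Reverse complement of the reverse primer: GTCGATGAGAAT. This occurs on the top strand at positions 46–57.
The product runs from position 6 to position 57, so its length is 57 − 6 + 1 = 52 bp.

52 bp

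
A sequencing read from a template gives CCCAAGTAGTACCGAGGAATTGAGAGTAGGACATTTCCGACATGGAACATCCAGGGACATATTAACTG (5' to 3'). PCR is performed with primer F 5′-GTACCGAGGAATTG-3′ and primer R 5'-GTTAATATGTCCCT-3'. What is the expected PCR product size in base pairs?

Forward primer GTACCGAGGAATTG is found on the top strand at positions 9–22.
Reverse complement of the reverse primer: AGGGACATATTAAC. This occurs on the top strand at positions 53–66.
Product length = (reverse-primer end) − (forward-primer start) + 1 = 66 − 9 + 1 = 58 bp.

58 bp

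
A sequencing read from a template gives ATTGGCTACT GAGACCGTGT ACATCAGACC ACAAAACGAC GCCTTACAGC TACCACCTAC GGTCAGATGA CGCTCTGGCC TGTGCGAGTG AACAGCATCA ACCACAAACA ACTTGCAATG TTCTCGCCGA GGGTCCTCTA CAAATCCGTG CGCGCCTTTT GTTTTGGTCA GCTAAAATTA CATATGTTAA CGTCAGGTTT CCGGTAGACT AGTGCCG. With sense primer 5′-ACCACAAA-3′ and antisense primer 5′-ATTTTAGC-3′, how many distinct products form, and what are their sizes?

The forward primer ACCACAAA matches the top strand at positions 28–35, 101–108.
The reverse primer's reverse complement is GCTAAAAT, matching at positions 171–178.
Each forward site pairs with the reverse site to give a product ending at position 178: sizes 151, 78 bp.

Two products: 151 bp, 78 bp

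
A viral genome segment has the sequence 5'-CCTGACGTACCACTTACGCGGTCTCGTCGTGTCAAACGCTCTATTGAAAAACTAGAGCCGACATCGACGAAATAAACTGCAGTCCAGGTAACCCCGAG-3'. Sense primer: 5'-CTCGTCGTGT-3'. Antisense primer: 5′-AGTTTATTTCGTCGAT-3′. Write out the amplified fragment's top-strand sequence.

The forward primer matches the template at positions 23–32.
Taking the reverse complement of AGTTTATTTCGTCGAT gives ATCGACGAAATAAACT, found at positions 63–78 on the template; the primer anneals here to the top strand with its 3' end pointing upstream.
The product is the template from position 23 through 78 (56 bp).

5'-CTCGTCGTGTCAAACGCTCTATTGAAAAACTAGAGCCGACATCGACGAAATAAACT-3'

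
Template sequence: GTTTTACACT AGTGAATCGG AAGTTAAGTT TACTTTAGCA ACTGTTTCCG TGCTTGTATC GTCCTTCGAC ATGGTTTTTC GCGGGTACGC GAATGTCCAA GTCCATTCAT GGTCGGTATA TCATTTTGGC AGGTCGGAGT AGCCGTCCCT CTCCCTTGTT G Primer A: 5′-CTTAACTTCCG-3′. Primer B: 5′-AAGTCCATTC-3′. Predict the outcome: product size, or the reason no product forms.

Primer A (CTTAACTTCCG) has reverse complement CGGAAGTTAAG, which matches the top strand at positions 18–28; primer A anneals to the top strand there with its 3' end pointing upstream toward position 18.
Primer B (AAGTCCATTC) matches the top strand directly at positions 99–108; it anneals to the bottom strand with its 3' end pointing downstream toward position 108.
The 3' ends diverge (primer A extends toward position 1, primer B toward position 161), so the primers never converge on a shared product.

No product — the primers' 3' ends point away from each other.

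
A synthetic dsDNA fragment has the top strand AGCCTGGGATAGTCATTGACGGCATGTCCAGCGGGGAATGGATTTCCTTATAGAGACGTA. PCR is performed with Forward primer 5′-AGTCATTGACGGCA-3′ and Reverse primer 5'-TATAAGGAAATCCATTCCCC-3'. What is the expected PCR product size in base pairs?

42 bp

The forward primer matches the template at positions 11–24.
The reverse primer's reverse complement is GGGGAATGGATTTCCTTATA, which matches the template at positions 33–52.
Product length = (reverse-primer end) − (forward-primer start) + 1 = 52 − 11 + 1 = 42 bp.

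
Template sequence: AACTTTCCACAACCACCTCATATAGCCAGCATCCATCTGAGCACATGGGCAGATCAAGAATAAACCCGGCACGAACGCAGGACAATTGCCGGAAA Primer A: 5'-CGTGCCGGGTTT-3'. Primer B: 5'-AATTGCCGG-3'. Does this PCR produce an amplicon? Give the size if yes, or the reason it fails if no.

Primer A (CGTGCCGGGTTT) has reverse complement AAACCCGGCACG, which matches the top strand at positions 62–73; primer A anneals to the top strand there with its 3' end pointing upstream toward position 62.
Primer B (AATTGCCGG) matches the top strand directly at positions 84–92; it anneals to the bottom strand with its 3' end pointing downstream toward position 92.
The 3' ends diverge (primer A extends toward position 1, primer B toward position 95), so the primers never converge on a shared product.

No product — the primers' 3' ends point away from each other.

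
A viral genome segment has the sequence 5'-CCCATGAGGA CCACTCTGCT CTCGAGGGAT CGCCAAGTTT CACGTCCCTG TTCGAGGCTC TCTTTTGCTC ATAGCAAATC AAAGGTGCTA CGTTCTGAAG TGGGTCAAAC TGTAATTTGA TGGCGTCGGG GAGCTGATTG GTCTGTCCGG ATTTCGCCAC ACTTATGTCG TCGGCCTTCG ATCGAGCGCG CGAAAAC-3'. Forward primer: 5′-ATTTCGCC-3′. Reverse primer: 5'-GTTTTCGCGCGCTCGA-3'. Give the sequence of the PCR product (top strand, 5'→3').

5'-ATTTCGCCACACTTATGTCGTCGGCCTTCGATCGAGCGCGCGAAAAC-3'

Scanning the template, ATTTCGCC occurs at positions 151–158; this primer anneals to the bottom strand there with its 3' end pointing downstream.
The reverse primer's reverse complement is TCGAGCGCGCGAAAAC, which matches the template at positions 182–197.
The product is the template from position 151 through 197 (47 bp).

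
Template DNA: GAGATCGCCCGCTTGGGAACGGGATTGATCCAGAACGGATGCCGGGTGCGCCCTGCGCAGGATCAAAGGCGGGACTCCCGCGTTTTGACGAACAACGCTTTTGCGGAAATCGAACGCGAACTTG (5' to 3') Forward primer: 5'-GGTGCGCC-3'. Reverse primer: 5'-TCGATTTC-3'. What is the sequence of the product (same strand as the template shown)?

Scanning the template, GGTGCGCC occurs at positions 45–52; this primer anneals to the bottom strand there with its 3' end pointing downstream.
The reverse primer's reverse complement is GAAATCGA, which matches the template at positions 106–113.
The product is the template from position 45 through 113 (69 bp).

5'-GGTGCGCCCTGCGCAGGATCAAAGGCGGGACTCCCGCGTTTTGACGAACAACGCTTTTGCGGAAATCGA-3'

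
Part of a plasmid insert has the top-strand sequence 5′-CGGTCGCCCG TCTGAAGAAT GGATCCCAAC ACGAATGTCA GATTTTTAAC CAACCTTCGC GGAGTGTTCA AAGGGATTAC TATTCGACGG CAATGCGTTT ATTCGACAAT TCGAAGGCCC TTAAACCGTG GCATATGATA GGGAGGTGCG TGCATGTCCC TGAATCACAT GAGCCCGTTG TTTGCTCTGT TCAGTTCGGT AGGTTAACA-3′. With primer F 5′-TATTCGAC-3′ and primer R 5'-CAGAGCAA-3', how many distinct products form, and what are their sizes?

The forward primer TATTCGAC matches the top strand at positions 81–88, 100–107.
The reverse primer's reverse complement is TTGCTCTG, matching at positions 182–189.
Each forward site pairs with the reverse site to give a product ending at position 189: sizes 109, 90 bp.

Two products: 109 bp, 90 bp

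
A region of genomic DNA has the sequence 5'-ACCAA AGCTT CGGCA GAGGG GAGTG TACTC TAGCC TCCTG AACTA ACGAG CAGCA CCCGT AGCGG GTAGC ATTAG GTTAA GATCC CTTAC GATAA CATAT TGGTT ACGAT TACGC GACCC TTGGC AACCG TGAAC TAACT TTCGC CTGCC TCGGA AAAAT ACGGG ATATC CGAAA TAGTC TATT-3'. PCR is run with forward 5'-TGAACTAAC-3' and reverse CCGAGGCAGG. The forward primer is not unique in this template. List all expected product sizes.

The forward primer TGAACTAAC matches the top strand at positions 39–47, 131–139.
The reverse primer's reverse complement is CCTGCCTCGG, matching at positions 145–154.
Each forward site pairs with the reverse site to give a product ending at position 154: sizes 116, 24 bp.

116 bp, 24 bp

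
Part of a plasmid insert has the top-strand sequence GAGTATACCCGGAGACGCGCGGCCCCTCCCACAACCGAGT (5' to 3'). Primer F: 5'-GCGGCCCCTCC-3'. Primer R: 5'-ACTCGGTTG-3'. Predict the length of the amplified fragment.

22 bp

Scanning the template, GCGGCCCCTCC occurs at positions 19–29; this primer anneals to the bottom strand there with its 3' end pointing downstream.
Reverse complement of the reverse primer: CAACCGAGT. This occurs on the top strand at positions 32–40.
Product length = (reverse-primer end) − (forward-primer start) + 1 = 40 − 19 + 1 = 22 bp.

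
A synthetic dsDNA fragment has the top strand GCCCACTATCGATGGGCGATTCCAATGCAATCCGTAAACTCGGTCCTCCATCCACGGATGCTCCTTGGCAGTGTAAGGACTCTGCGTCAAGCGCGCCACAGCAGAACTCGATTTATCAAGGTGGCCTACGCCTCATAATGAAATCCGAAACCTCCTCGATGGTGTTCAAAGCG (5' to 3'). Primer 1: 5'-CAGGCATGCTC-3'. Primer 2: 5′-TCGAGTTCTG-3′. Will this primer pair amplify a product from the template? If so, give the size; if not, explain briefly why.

Primer 1 (CAGGCATGCTC) does not match the top strand, and its reverse complement GAGCATGCCTG does not match either.
With no annealing site for primer 1, no amplification occurs.

No product — primer 1 has no binding site in the template.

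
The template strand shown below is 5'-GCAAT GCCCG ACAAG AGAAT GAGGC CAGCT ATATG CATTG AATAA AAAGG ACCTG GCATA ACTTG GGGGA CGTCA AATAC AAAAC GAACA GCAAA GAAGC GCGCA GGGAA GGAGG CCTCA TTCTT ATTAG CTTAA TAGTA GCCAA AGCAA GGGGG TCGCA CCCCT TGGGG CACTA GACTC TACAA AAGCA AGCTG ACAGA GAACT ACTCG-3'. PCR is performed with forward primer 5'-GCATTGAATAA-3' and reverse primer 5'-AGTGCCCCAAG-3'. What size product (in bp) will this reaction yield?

Forward primer GCATTGAATAA is found on the top strand at positions 35–45.
Taking the reverse complement of AGTGCCCCAAG gives CTTGGGGCACT, found at positions 164–174 on the template; the primer anneals here to the top strand with its 3' end pointing upstream.
The product runs from position 35 to position 174, so its length is 174 − 35 + 1 = 140 bp.

140 bp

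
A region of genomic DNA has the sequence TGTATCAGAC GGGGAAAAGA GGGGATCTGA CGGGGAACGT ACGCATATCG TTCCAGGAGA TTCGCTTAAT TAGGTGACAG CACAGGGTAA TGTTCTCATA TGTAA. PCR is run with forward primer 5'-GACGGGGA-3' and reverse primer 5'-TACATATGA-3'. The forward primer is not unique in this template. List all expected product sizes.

97 bp, 76 bp

The forward primer GACGGGGA matches the top strand at positions 8–15, 29–36.
The reverse primer's reverse complement is TCATATGTA, matching at positions 96–104.
Each forward site pairs with the reverse site to give a product ending at position 104: sizes 97, 76 bp.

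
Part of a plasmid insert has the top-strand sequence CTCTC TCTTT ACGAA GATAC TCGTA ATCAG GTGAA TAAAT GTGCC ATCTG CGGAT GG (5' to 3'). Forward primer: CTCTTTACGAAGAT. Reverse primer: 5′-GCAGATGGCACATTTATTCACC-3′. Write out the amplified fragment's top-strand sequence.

The forward primer matches the template at positions 5–18.
The reverse primer's reverse complement is GGTGAATAAATGTGCCATCTGC, which matches the template at positions 30–51.
The product is the template from position 5 through 51 (47 bp).

5'-CTCTTTACGAAGATACTCGTAATCAGGTGAATAAATGTGCCATCTGC-3'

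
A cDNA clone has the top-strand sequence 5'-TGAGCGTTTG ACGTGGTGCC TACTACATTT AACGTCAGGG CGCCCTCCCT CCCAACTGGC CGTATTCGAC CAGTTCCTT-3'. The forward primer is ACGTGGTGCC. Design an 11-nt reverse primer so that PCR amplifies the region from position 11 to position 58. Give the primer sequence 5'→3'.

The product's 3' end on the top strand is position 58.
The reverse primer anneals to the top strand over positions 48–58, i.e. to CCTCCCAACTG.
Its sequence written 5'→3' is the reverse complement: CAGTTGGGAGG.

5'-CAGTTGGGAGG-3'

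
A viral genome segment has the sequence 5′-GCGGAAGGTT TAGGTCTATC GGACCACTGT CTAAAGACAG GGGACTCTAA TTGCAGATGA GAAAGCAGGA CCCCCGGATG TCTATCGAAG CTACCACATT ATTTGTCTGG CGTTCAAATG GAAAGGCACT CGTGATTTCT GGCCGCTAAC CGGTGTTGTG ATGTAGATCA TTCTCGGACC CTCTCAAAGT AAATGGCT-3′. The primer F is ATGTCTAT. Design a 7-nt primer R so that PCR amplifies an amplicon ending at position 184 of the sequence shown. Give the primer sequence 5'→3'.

The forward primer binds at positions 78–85; the product's 3' end on the top strand is position 184.
The reverse primer anneals to the top strand over positions 178–184, i.e. to ACCCTCT.
Its sequence written 5'→3' is the reverse complement: AGAGGGT.

5'-AGAGGGT-3'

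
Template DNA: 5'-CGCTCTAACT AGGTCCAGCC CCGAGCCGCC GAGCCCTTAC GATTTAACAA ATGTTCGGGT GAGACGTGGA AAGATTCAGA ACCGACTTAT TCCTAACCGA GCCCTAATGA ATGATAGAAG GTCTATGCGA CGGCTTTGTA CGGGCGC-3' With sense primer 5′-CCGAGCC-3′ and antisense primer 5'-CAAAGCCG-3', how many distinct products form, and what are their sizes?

Three products: 118 bp, 110 bp, 42 bp

The forward primer CCGAGCC matches the top strand at positions 21–27, 29–35, 97–103.
The reverse primer's reverse complement is CGGCTTTG, matching at positions 131–138.
Each forward site pairs with the reverse site to give a product ending at position 138: sizes 118, 110, 42 bp.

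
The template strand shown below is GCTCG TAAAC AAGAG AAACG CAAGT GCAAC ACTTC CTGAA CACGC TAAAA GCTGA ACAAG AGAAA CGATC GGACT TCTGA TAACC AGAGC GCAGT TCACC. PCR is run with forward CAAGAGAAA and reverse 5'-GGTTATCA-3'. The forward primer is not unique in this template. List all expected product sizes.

76 bp, 29 bp

The forward primer CAAGAGAAA matches the top strand at positions 10–18, 57–65.
The reverse primer's reverse complement is TGATAACC, matching at positions 78–85.
Each forward site pairs with the reverse site to give a product ending at position 85: sizes 76, 29 bp.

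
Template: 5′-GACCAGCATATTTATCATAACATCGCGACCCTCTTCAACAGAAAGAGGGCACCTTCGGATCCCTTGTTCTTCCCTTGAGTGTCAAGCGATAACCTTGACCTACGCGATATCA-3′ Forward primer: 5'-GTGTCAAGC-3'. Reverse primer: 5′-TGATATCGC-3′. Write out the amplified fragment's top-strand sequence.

5'-GTGTCAAGCGATAACCTTGACCTACGCGATATCA-3'

Forward primer GTGTCAAGC is found on the top strand at positions 79–87.
Reverse complement of the reverse primer: GCGATATCA. This occurs on the top strand at positions 104–112.
The product is the template from position 79 through 112 (34 bp).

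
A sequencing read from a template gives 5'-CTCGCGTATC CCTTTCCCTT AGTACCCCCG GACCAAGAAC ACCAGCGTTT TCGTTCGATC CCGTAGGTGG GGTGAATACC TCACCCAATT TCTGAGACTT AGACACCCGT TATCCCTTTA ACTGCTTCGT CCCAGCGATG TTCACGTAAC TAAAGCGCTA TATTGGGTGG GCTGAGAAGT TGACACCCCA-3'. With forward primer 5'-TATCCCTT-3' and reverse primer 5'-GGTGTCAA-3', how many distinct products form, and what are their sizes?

The forward primer TATCCCTT matches the top strand at positions 7–14, 111–118.
The reverse primer's reverse complement is TTGACACC, matching at positions 180–187.
Each forward site pairs with the reverse site to give a product ending at position 187: sizes 181, 77 bp.

Two products: 181 bp, 77 bp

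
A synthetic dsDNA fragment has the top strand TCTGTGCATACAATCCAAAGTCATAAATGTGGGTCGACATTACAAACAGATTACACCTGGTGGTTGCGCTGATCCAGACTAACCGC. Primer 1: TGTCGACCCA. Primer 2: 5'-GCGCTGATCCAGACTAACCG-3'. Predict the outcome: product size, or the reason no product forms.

Primer 1 (TGTCGACCCA) has reverse complement TGGGTCGACA, which matches the top strand at positions 30–39; primer 1 anneals to the top strand there with its 3' end pointing upstream toward position 30.
Primer 2 (GCGCTGATCCAGACTAACCG) matches the top strand directly at positions 66–85; it anneals to the bottom strand with its 3' end pointing downstream toward position 85.
The 3' ends diverge (primer 1 extends toward position 1, primer 2 toward position 86), so the primers never converge on a shared product.

No product — the primers' 3' ends point away from each other.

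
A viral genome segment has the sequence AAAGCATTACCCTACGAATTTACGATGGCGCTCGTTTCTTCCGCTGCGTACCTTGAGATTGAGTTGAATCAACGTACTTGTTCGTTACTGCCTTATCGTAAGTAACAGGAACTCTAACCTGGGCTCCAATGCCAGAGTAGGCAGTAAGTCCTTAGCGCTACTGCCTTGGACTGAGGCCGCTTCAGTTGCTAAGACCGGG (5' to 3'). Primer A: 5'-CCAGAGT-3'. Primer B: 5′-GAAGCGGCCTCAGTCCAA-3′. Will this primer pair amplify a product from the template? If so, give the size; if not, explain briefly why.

Yes — a 52 bp product.

Primer A (CCAGAGT) matches the top strand at positions 132–138; it acts as a forward primer.
Primer B's reverse complement is TTGGACTGAGGCCGCTTC, matching the top strand at positions 166–183; it acts as a reverse primer.
The 3' ends face each other across positions 132–183, giving a 52 bp product.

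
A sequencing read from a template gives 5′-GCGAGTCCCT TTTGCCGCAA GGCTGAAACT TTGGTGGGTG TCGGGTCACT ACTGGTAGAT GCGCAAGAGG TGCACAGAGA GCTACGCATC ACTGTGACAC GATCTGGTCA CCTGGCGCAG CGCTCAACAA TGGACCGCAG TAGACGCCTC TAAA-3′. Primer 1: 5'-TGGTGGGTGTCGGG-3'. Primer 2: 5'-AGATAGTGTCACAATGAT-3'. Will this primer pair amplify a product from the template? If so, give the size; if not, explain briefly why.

No product — primer 2 has no binding site in the template.

Primer 2 (AGATAGTGTCACAATGAT) does not match the top strand, and its reverse complement ATCATTGTGACACTATCT does not match either.
With no annealing site for primer 2, no amplification occurs.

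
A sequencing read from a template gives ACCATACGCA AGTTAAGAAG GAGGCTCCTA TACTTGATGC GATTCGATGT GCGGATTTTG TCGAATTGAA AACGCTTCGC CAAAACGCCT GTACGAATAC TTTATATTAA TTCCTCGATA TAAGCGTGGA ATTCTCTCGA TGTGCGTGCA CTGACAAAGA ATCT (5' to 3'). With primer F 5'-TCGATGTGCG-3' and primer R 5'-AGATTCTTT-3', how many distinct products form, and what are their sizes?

Two products: 121 bp, 28 bp

The forward primer TCGATGTGCG matches the top strand at positions 44–53, 137–146.
The reverse primer's reverse complement is AAAGAATCT, matching at positions 156–164.
Each forward site pairs with the reverse site to give a product ending at position 164: sizes 121, 28 bp.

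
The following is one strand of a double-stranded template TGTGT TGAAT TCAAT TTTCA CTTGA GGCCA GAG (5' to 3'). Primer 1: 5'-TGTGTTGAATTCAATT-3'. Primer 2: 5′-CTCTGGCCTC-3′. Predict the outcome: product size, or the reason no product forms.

Yes — a 33 bp product.

Primer 1 (TGTGTTGAATTCAATT) matches the top strand at positions 1–16; it acts as a forward primer.
Primer 2's reverse complement is GAGGCCAGAG, matching the top strand at positions 24–33; it acts as a reverse primer.
The 3' ends face each other across positions 1–33, giving a 33 bp product.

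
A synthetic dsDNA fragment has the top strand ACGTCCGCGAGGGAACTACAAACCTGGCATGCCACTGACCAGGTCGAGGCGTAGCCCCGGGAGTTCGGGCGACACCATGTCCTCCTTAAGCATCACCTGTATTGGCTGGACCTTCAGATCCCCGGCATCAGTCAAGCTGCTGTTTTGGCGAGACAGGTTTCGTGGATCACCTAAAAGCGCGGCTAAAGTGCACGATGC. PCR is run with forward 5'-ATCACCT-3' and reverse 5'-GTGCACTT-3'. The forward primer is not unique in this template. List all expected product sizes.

102 bp, 28 bp

The forward primer ATCACCT matches the top strand at positions 92–98, 166–172.
The reverse primer's reverse complement is AAGTGCAC, matching at positions 186–193.
Each forward site pairs with the reverse site to give a product ending at position 193: sizes 102, 28 bp.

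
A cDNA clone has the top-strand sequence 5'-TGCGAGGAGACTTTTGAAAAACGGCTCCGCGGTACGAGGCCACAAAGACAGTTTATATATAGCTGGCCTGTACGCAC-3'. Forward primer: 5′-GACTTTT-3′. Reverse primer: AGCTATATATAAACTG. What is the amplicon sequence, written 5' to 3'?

5'-GACTTTTGAAAAACGGCTCCGCGGTACGAGGCCACAAAGACAGTTTATATATAGCT-3'

The forward primer matches the template at positions 9–15.
Reverse complement of the reverse primer: CAGTTTATATATAGCT. This occurs on the top strand at positions 49–64.
The product is the template from position 9 through 64 (56 bp).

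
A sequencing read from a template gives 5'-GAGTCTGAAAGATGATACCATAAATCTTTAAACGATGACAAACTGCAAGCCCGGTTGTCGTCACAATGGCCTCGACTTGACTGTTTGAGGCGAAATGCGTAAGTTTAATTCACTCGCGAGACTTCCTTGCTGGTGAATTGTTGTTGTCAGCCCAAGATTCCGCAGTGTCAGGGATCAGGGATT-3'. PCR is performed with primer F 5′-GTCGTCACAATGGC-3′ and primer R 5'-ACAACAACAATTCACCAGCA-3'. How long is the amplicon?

The forward primer matches the template at positions 57–70.
Reverse complement of the reverse primer: TGCTGGTGAATTGTTGTTGT. This occurs on the top strand at positions 128–147.
The product runs from position 57 to position 147, so its length is 147 − 57 + 1 = 91 bp.

91 bp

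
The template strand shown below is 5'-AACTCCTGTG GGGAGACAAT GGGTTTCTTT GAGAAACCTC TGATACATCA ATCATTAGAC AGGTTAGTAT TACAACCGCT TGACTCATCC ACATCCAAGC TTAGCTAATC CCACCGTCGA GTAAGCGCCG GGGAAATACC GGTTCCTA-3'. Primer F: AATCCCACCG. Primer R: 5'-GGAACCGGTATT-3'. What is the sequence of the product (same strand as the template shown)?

5'-AATCCCACCGTCGAGTAAGCGCCGGGGAAATACCGGTTCC-3'

The forward primer matches the template at positions 107–116.
Reverse complement of the reverse primer: AATACCGGTTCC. This occurs on the top strand at positions 135–146.
The product is the template from position 107 through 146 (40 bp).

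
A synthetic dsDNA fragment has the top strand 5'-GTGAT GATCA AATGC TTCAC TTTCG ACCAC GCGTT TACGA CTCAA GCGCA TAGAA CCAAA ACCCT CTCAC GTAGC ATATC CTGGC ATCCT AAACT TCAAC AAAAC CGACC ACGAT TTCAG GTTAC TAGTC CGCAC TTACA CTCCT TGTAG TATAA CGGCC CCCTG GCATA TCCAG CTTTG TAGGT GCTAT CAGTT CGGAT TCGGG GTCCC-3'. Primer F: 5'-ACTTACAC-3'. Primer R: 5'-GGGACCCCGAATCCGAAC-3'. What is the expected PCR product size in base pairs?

77 bp

The forward primer matches the template at positions 134–141.
The reverse primer's reverse complement is GTTCGGATTCGGGGTCCC, which matches the template at positions 193–210.
Amplicon spans positions 134–210: 77 bp.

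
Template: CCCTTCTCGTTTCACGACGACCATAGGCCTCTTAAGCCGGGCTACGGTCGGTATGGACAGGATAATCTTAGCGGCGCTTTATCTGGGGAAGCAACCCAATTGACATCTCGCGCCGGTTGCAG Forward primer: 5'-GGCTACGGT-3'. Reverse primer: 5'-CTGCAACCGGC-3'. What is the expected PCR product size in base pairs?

83 bp

The forward primer matches the template at positions 40–48.
Reverse complement of the reverse primer: GCCGGTTGCAG. This occurs on the top strand at positions 112–122.
Amplicon spans positions 40–122: 83 bp.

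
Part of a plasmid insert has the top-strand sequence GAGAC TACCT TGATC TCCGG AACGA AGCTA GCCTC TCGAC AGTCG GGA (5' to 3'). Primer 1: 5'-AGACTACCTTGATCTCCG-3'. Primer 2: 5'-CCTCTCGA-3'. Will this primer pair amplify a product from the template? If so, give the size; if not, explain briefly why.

Primer 1 (AGACTACCTTGATCTCCG) matches the top strand at positions 2–19 (3' end points downstream).
Primer 2 (CCTCTCGA) also matches the top strand directly, at positions 32–39 — its reverse complement TCGAGAGG is not present.
Both primers anneal to the bottom strand with 3' ends pointing the same way, so neither can prime synthesis back toward the other.

No product — both primers anneal to the same strand and extend in the same direction.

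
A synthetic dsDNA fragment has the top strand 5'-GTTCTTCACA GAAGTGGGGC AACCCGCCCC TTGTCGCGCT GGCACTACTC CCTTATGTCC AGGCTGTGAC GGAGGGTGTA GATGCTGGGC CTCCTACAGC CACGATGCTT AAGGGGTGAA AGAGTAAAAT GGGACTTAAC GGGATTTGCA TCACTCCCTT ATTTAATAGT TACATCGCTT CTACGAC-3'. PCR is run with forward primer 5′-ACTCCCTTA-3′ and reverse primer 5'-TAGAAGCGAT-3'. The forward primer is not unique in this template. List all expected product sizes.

The forward primer ACTCCCTTA matches the top strand at positions 47–55, 153–161.
The reverse primer's reverse complement is ATCGCTTCTA, matching at positions 174–183.
Each forward site pairs with the reverse site to give a product ending at position 183: sizes 137, 31 bp.

137 bp, 31 bp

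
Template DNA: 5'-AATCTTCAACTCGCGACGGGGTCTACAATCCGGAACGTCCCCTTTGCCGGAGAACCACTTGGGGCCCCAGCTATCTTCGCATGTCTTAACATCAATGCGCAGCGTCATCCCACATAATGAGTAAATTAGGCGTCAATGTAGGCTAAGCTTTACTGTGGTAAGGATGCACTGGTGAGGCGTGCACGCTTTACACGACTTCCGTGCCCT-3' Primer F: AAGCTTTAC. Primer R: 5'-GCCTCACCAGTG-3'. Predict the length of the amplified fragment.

The forward primer matches the template at positions 145–153.
Reverse complement of the reverse primer: CACTGGTGAGGC. This occurs on the top strand at positions 167–178.
Amplicon spans positions 145–178: 34 bp.

34 bp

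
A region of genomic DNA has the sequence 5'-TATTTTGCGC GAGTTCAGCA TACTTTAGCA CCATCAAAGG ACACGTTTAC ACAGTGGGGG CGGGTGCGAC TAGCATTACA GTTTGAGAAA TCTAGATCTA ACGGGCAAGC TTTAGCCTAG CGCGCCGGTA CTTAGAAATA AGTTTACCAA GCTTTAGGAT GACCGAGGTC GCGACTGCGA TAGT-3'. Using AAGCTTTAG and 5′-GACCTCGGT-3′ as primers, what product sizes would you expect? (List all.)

64 bp, 22 bp

The forward primer AAGCTTTAG matches the top strand at positions 107–115, 149–157.
The reverse primer's reverse complement is ACCGAGGTC, matching at positions 162–170.
Each forward site pairs with the reverse site to give a product ending at position 170: sizes 64, 22 bp.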